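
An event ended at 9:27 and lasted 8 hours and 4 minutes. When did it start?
Starting time: 9:27 = 567 total minutes past 12:00
Subtracting: 8 hours and 4 minutes = 484 minutes
567 - 484 = 83 minutes
= 1 hour and 23 minutes past 12:00 = 1:23

Final answer: 1:23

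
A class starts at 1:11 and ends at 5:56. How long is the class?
From 1:11 to 5:56:
(5 x 60 + 56) - (1 x 60 + 11) = 356 - 71 = 285 minutes
= 4 hours and 45 minutes

Final answer: 4 hours and 45 minutes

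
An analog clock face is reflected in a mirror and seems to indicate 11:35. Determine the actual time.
Reflection across the vertical (12-6) axis maps a hand at angle A degrees to (360 - A) degrees, which sends a reading of T minutes past 12:00 to (720 - T) minutes past 12:00.
Mirror reads 11:35 = 695 minutes past 12:00.
Actual time: (720 - 695) mod 720 = 25 minutes = 12:25.

Final answer: 12:25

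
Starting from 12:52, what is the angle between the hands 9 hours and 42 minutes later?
First find the time 9 hours and 42 minutes after 12:52.
Total minutes: 12 x 60 + 52 + 9 x 60 + 42 = 1354.
1354 mod 720 = 634 minutes = 10:34.
Now compute the angle at 10:34:
Hour hand: 10 x 30 + 34 x 0.5 = 317 degrees
Minute hand: 34 x 6 = 204 degrees
Difference: |317 - 204| = 113 degrees
The angle is 113 degrees

Final answer: 113 degrees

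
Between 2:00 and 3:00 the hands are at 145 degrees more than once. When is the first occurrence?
At t minutes past 2:00, the hour hand is at 30 x 2 + 0.5t degrees and the minute hand is at 6t degrees.
The smaller angle between them is 145 degrees when |30H - 5.5t| = 145 or |30H - 5.5t| = 215.
With H = 2, solve 30 x 2 - 5.5t = +/- target for each target:
  t = (30 x 2 - 145) / 5.5 = -15.45 (outside (0, 60))
  t = (30 x 2 + 145) / 5.5 = 37.27
  t = (30 x 2 - 215) / 5.5 = -28.18 (outside (0, 60))
  t = (30 x 2 + 215) / 5.5 = 50
Valid solutions in (0, 60): {37.27, 50} minutes.
The first occurrence is t = 37.27 minutes.
The hands form a 145-degree angle at 37.27 minutes past 2:00.

Final answer: 37.27 minutes past 2:00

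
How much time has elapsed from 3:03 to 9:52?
From 3:03 to 9:52:
(9 x 60 + 52) - (3 x 60 + 3) = 592 - 183 = 409 minutes
= 6 hours and 49 minutes

Final answer: 6 hours and 49 minutes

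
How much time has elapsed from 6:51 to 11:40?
From 6:51 to 11:40:
(11 x 60 + 40) - (6 x 60 + 51) = 700 - 411 = 289 minutes
= 4 hours and 49 minutes

Final answer: 4 hours and 49 minutes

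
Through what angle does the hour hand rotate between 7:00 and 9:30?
The hour hand moves 0.5 degrees per minute.
Time elapsed: 9:30 - 7:00 = 150 minutes
Angular displacement: 150 x 0.5 = 75 degrees

Final answer: 75 degrees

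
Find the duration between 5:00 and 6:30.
From 5:00 to 6:30:
(6 x 60 + 30) - (5 x 60 + 0) = 390 - 300 = 90 minutes
= 1 hour and 30 minutes

Final answer: 1 hour and 30 minutes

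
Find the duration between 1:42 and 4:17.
From 1:42 to 4:17:
(4 x 60 + 17) - (1 x 60 + 42) = 257 - 102 = 155 minutes
= 2 hours and 35 minutes

Final answer: 2 hours and 35 minutes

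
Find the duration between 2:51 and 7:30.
From 2:51 to 7:30:
(7 x 60 + 30) - (2 x 60 + 51) = 450 - 171 = 279 minutes
= 4 hours and 39 minutes

Final answer: 4 hours and 39 minutes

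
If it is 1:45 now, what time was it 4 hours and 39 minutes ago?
Starting time: 1:45 = 105 total minutes past 12:00
Subtracting: 4 hours and 39 minutes = 279 minutes
105 - 279 = -174 (negative, add 12 hours = 720) = 546 minutes
= 9 hours and 6 minutes past 12:00 = 9:06

Final answer: 9:06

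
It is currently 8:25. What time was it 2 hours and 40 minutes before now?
Starting time: 8:25 = 505 total minutes past 12:00
Subtracting: 2 hours and 40 minutes = 160 minutes
505 - 160 = 345 minutes
= 5 hours and 45 minutes past 12:00 = 5:45

Final answer: 5:45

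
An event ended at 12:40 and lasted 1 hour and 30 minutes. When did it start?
Starting time: 12:40 = 40 total minutes past 12:00
Subtracting: 1 hour and 30 minutes = 90 minutes
40 - 90 = -50 (negative, add 12 hours = 720) = 670 minutes
= 11 hours and 10 minutes past 12:00 = 11:10

Final answer: 11:10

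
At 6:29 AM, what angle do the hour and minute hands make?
Hour hand position: 6 x 30 + 29 x 0.5 = 194.5 degrees
Minute hand position: 29 x 6 = 174 degrees
Difference: |194.5 - 174| = 20.5 degrees
The angle between the hands is 20.5 degrees

Final answer: 20.5 degrees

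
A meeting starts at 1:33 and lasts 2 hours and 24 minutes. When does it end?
Starting time: 1:33
Adding 24 minutes to 33 minutes: 33 + 24 = 57 minutes
Adding 2 hours: 1 + 2 = 3
Final time: 3:57

Final answer: 3:57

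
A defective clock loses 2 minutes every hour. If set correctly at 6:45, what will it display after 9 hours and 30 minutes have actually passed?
For every 60 true minutes, the faulty clock advances 60 - 2 = 58 minutes.
True elapsed: 9 hours and 30 minutes = 570 minutes.
Faulty clock advances: 570 x 58/60 = 551 minutes (drift: 19 minutes behind).
Shown time: 6:45 + 551 minutes = 3:56.

Final answer: 3:56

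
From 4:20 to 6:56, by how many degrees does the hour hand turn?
The hour hand moves 0.5 degrees per minute.
Time elapsed: 6:56 - 4:20 = 156 minutes
Angular displacement: 156 x 0.5 = 78 degrees

Final answer: 78 degrees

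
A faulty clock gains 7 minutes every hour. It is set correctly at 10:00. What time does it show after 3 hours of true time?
For every 60 true minutes, the faulty clock advances 60 + 7 = 67 minutes.
True elapsed: 3 hours = 180 minutes.
Faulty clock advances: 180 x 67/60 = 201 minutes (drift: 21 minutes ahead).
Shown time: 10:00 + 201 minutes = 1:21.

Final answer: 1:21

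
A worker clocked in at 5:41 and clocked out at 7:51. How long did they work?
From 5:41 to 7:51:
(7 x 60 + 51) - (5 x 60 + 41) = 471 - 341 = 130 minutes
= 2 hours and 10 minutes

Final answer: 2 hours and 10 minutes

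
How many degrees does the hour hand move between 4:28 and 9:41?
The hour hand moves 0.5 degrees per minute.
Time elapsed: 9:41 - 4:28 = 313 minutes
Angular displacement: 313 x 0.5 = 156.5 degrees

Final answer: 156.5 degrees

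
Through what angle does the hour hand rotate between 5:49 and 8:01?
The hour hand moves 0.5 degrees per minute.
Time elapsed: 8:01 - 5:49 = 132 minutes
Angular displacement: 132 x 0.5 = 66 degrees

Final answer: 66 degrees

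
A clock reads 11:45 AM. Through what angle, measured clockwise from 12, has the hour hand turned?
The hour hand moves 30 degrees per hour and 0.5 degrees per minute.
At 11:45: (11) x 30 + 45 x 0.5 = 330 + 22.5 = 352.5 degrees

Final answer: 352.5 degrees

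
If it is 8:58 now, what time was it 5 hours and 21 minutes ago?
Starting time: 8:58 = 538 total minutes past 12:00
Subtracting: 5 hours and 21 minutes = 321 minutes
538 - 321 = 217 minutes
= 3 hours and 37 minutes past 12:00 = 3:37

Final answer: 3:37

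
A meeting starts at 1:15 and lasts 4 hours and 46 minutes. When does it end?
Starting time: 1:15
Adding 46 minutes to 15 minutes: 15 + 46 = 61 minutes = 1 hour and 1 minute
Adding 4 hours: 1 + 4 + 1 (carry) = 6
Final time: 6:01

Final answer: 6:01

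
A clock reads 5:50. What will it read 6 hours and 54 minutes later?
Starting time: 5:50
Adding 54 minutes to 50 minutes: 50 + 54 = 104 minutes = 1 hour and 44 minutes
Adding 6 hours: 5 + 6 + 1 (carry) = 12
Final time: 12:44

Final answer: 12:44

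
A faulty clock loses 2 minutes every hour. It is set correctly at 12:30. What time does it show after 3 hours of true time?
For every 60 true minutes, the faulty clock advances 60 - 2 = 58 minutes.
True elapsed: 3 hours = 180 minutes.
Faulty clock advances: 180 x 58/60 = 174 minutes (drift: 6 minutes behind).
Shown time: 12:30 + 174 minutes = 3:24.

Final answer: 3:24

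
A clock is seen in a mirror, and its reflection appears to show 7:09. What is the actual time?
Reflection across the vertical (12-6) axis maps a hand at angle A degrees to (360 - A) degrees, which sends a reading of T minutes past 12:00 to (720 - T) minutes past 12:00.
Mirror reads 7:09 = 429 minutes past 12:00.
Actual time: (720 - 429) mod 720 = 291 minutes = 4:51.

Final answer: 4:51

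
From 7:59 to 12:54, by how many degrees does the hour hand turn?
The hour hand moves 0.5 degrees per minute.
Time elapsed: 12:54 - 7:59 = 295 minutes
Angular displacement: 295 x 0.5 = 147.5 degrees

Final answer: 147.5 degrees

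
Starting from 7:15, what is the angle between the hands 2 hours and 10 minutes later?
First find the time 2 hours and 10 minutes after 7:15.
Total minutes: 7 x 60 + 15 + 2 x 60 + 10 = 565.
565 mod 720 = 565 minutes = 9:25.
Now compute the angle at 9:25:
Hour hand: 9 x 30 + 25 x 0.5 = 282.5 degrees
Minute hand: 25 x 6 = 150 degrees
Difference: |282.5 - 150| = 132.5 degrees
The angle is 132.5 degrees

Final answer: 132.5 degrees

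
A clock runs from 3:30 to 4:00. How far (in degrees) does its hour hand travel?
The hour hand moves 0.5 degrees per minute.
Time elapsed: 4:00 - 3:30 = 30 minutes
Angular displacement: 30 x 0.5 = 15 degrees

Final answer: 15 degrees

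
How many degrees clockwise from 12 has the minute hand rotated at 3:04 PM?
The minute hand moves 6 degrees per minute.
At 3:04: 4 x 6 = 24 degrees

Final answer: 24 degrees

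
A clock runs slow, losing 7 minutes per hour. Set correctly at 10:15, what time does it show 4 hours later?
For every 60 true minutes, the faulty clock advances 60 - 7 = 53 minutes.
True elapsed: 4 hours = 240 minutes.
Faulty clock advances: 240 x 53/60 = 212 minutes (drift: 28 minutes behind).
Shown time: 10:15 + 212 minutes = 1:47.

Final answer: 1:47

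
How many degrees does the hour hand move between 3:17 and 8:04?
The hour hand moves 0.5 degrees per minute.
Time elapsed: 8:04 - 3:17 = 287 minutes
Angular displacement: 287 x 0.5 = 143.5 degrees

Final answer: 143.5 degrees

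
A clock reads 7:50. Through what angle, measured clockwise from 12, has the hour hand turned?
The hour hand moves 30 degrees per hour and 0.5 degrees per minute.
At 7:50: (7) x 30 + 50 x 0.5 = 210 + 25 = 235 degrees

Final answer: 235 degrees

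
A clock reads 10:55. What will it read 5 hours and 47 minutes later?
Starting time: 10:55
Adding 47 minutes to 55 minutes: 55 + 47 = 102 minutes = 1 hour and 42 minutes
Adding 5 hours: 10 + 5 + 1 (carry) = 16 - 12 = 4
Final time: 4:42

Final answer: 4:42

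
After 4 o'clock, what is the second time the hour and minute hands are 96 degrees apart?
At t minutes past 4:00, the hour hand is at 30 x 4 + 0.5t degrees and the minute hand is at 6t degrees.
The smaller angle between them is 96 degrees when |30H - 5.5t| = 96 or |30H - 5.5t| = 264.
With H = 4, solve 30 x 4 - 5.5t = +/- target for each target:
  t = (30 x 4 - 96) / 5.5 = 4.36
  t = (30 x 4 + 96) / 5.5 = 39.27
  t = (30 x 4 - 264) / 5.5 = -26.18 (outside (0, 60))
  t = (30 x 4 + 264) / 5.5 = 69.82 (outside (0, 60))
Valid solutions in (0, 60): {4.36, 39.27} minutes.
The second occurrence is t = 39.27 minutes.
The hands form a 96-degree angle at 39.27 minutes past 4:00.

Final answer: 39.27 minutes past 4:00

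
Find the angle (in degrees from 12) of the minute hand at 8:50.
The minute hand moves 6 degrees per minute.
At 8:50: 50 x 6 = 300 degrees

Final answer: 300 degrees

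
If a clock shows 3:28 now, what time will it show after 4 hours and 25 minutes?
Starting time: 3:28
Adding 25 minutes to 28 minutes: 28 + 25 = 53 minutes
Adding 4 hours: 3 + 4 = 7
Final time: 7:53

Final answer: 7:53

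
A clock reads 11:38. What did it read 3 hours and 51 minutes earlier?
Starting time: 11:38 = 698 total minutes past 12:00
Subtracting: 3 hours and 51 minutes = 231 minutes
698 - 231 = 467 minutes
= 7 hours and 47 minutes past 12:00 = 7:47

Final answer: 7:47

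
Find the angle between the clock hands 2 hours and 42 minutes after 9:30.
First find the time 2 hours and 42 minutes after 9:30.
Total minutes: 9 x 60 + 30 + 2 x 60 + 42 = 732.
732 mod 720 = 12 minutes = 12:12.
Now compute the angle at 12:12:
Hour hand: 0 x 30 + 12 x 0.5 = 6 degrees
Minute hand: 12 x 6 = 72 degrees
Difference: |6 - 72| = 66 degrees
The angle is 66 degrees

Final answer: 66 degrees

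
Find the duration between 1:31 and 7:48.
From 1:31 to 7:48:
(7 x 60 + 48) - (1 x 60 + 31) = 468 - 91 = 377 minutes
= 6 hours and 17 minutes

Final answer: 6 hours and 17 minutes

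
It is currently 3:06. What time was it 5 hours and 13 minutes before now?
Starting time: 3:06 = 186 total minutes past 12:00
Subtracting: 5 hours and 13 minutes = 313 minutes
186 - 313 = -127 (negative, add 12 hours = 720) = 593 minutes
= 9 hours and 53 minutes past 12:00 = 9:53

Final answer: 9:53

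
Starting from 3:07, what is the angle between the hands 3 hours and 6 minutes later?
First find the time 3 hours and 6 minutes after 3:07.
Total minutes: 3 x 60 + 7 + 3 x 60 + 6 = 373.
373 mod 720 = 373 minutes = 6:13.
Now compute the angle at 6:13:
Hour hand: 6 x 30 + 13 x 0.5 = 186.5 degrees
Minute hand: 13 x 6 = 78 degrees
Difference: |186.5 - 78| = 108.5 degrees
The angle is 108.5 degrees

Final answer: 108.5 degrees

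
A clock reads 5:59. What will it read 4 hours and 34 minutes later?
Starting time: 5:59
Adding 34 minutes to 59 minutes: 59 + 34 = 93 minutes = 1 hour and 33 minutes
Adding 4 hours: 5 + 4 + 1 (carry) = 10
Final time: 10:33

Final answer: 10:33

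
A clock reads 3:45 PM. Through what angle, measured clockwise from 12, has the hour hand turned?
The hour hand moves 30 degrees per hour and 0.5 degrees per minute.
At 3:45: (3) x 30 + 45 x 0.5 = 90 + 22.5 = 112.5 degrees

Final answer: 112.5 degrees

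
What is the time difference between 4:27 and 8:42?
From 4:27 to 8:42:
(8 x 60 + 42) - (4 x 60 + 27) = 522 - 267 = 255 minutes
= 4 hours and 15 minutes

Final answer: 4 hours and 15 minutes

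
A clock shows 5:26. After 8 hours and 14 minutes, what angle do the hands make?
First find the time 8 hours and 14 minutes after 5:26.
Total minutes: 5 x 60 + 26 + 8 x 60 + 14 = 820.
820 mod 720 = 100 minutes = 1:40.
Now compute the angle at 1:40:
Hour hand: 1 x 30 + 40 x 0.5 = 50 degrees
Minute hand: 40 x 6 = 240 degrees
Difference: |50 - 240| = 190 degrees
Smaller angle: 360 - 190 = 170 degrees

Final answer: 170 degrees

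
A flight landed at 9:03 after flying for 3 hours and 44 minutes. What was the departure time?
Starting time: 9:03 = 543 total minutes past 12:00
Subtracting: 3 hours and 44 minutes = 224 minutes
543 - 224 = 319 minutes
= 5 hours and 19 minutes past 12:00 = 5:19

Final answer: 5:19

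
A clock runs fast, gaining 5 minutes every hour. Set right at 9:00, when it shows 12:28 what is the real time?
For every 60 true minutes, the faulty clock advances 65 minutes, so 1 faulty-clock minute corresponds to 60/65 true minutes.
From 9:00 to 12:28 on the faulty dial is 208 minutes.
True elapsed: 208 x 60/65 = 192 minutes = 3 hours and 12 minutes.
True time: 9:00 + 3 hours and 12 minutes = 12:12.

Final answer: 12:12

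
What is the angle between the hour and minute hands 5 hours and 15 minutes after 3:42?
First find the time 5 hours and 15 minutes after 3:42.
Total minutes: 3 x 60 + 42 + 5 x 60 + 15 = 537.
537 mod 720 = 537 minutes = 8:57.
Now compute the angle at 8:57:
Hour hand: 8 x 30 + 57 x 0.5 = 268.5 degrees
Minute hand: 57 x 6 = 342 degrees
Difference: |268.5 - 342| = 73.5 degrees
The angle is 73.5 degrees

Final answer: 73.5 degrees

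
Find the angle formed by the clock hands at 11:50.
Hour hand position: 11 x 30 + 50 x 0.5 = 355 degrees
Minute hand position: 50 x 6 = 300 degrees
Difference: |355 - 300| = 55 degrees
The angle between the hands is 55 degrees

Final answer: 55 degrees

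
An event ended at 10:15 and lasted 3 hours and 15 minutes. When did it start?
Starting time: 10:15 = 615 total minutes past 12:00
Subtracting: 3 hours and 15 minutes = 195 minutes
615 - 195 = 420 minutes
= 7 hours past 12:00 = 7:00

Final answer: 7:00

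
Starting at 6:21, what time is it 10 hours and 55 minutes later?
Starting time: 6:21
Adding 55 minutes to 21 minutes: 21 + 55 = 76 minutes = 1 hour and 16 minutes
Adding 10 hours: 6 + 10 + 1 (carry) = 17 - 12 = 5
Final time: 5:16

Final answer: 5:16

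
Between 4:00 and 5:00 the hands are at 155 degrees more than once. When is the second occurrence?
At t minutes past 4:00, the hour hand is at 30 x 4 + 0.5t degrees and the minute hand is at 6t degrees.
The smaller angle between them is 155 degrees when |30H - 5.5t| = 155 or |30H - 5.5t| = 205.
With H = 4, solve 30 x 4 - 5.5t = +/- target for each target:
  t = (30 x 4 - 155) / 5.5 = -6.36 (outside (0, 60))
  t = (30 x 4 + 155) / 5.5 = 50
  t = (30 x 4 - 205) / 5.5 = -15.45 (outside (0, 60))
  t = (30 x 4 + 205) / 5.5 = 59.09
Valid solutions in (0, 60): {50, 59.09} minutes.
The second occurrence is t = 59.09 minutes.
The hands form a 155-degree angle at 59.09 minutes past 4:00.

Final answer: 59.09 minutes past 4:00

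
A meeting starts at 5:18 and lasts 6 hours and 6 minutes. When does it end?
Starting time: 5:18
Adding 6 minutes to 18 minutes: 18 + 6 = 24 minutes
Adding 6 hours: 5 + 6 = 11
Final time: 11:24

Final answer: 11:24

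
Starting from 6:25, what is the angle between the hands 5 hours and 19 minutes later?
First find the time 5 hours and 19 minutes after 6:25.
Total minutes: 6 x 60 + 25 + 5 x 60 + 19 = 704.
704 mod 720 = 704 minutes = 11:44.
Now compute the angle at 11:44:
Hour hand: 11 x 30 + 44 x 0.5 = 352 degrees
Minute hand: 44 x 6 = 264 degrees
Difference: |352 - 264| = 88 degrees
The angle is 88 degrees

Final answer: 88 degrees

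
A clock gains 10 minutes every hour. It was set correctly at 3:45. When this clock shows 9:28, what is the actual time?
For every 60 true minutes, the faulty clock advances 70 minutes, so 1 faulty-clock minute corresponds to 60/70 true minutes.
From 3:45 to 9:28 on the faulty dial is 343 minutes.
True elapsed: 343 x 60/70 = 294 minutes = 4 hours and 54 minutes.
True time: 3:45 + 4 hours and 54 minutes = 8:39.

Final answer: 8:39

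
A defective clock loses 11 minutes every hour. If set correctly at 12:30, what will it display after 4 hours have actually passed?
For every 60 true minutes, the faulty clock advances 60 - 11 = 49 minutes.
True elapsed: 4 hours = 240 minutes.
Faulty clock advances: 240 x 49/60 = 196 minutes (drift: 44 minutes behind).
Shown time: 12:30 + 196 minutes = 3:46.

Final answer: 3:46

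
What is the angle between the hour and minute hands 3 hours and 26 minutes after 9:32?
First find the time 3 hours and 26 minutes after 9:32.
Total minutes: 9 x 60 + 32 + 3 x 60 + 26 = 778.
778 mod 720 = 58 minutes = 12:58.
Now compute the angle at 12:58:
Hour hand: 0 x 30 + 58 x 0.5 = 29 degrees
Minute hand: 58 x 6 = 348 degrees
Difference: |29 - 348| = 319 degrees
Smaller angle: 360 - 319 = 41 degrees

Final answer: 41 degrees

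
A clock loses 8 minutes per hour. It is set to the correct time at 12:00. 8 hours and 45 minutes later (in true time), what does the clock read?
For every 60 true minutes, the faulty clock advances 60 - 8 = 52 minutes.
True elapsed: 8 hours and 45 minutes = 525 minutes.
Faulty clock advances: 525 x 52/60 = 455 minutes (drift: 70 minutes behind).
Shown time: 12:00 + 455 minutes = 7:35.

Final answer: 7:35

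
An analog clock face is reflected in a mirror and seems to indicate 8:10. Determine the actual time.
Reflection across the vertical (12-6) axis maps a hand at angle A degrees to (360 - A) degrees, which sends a reading of T minutes past 12:00 to (720 - T) minutes past 12:00.
Mirror reads 8:10 = 490 minutes past 12:00.
Actual time: (720 - 490) mod 720 = 230 minutes = 3:50.

Final answer: 3:50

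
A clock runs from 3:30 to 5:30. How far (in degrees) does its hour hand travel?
The hour hand moves 0.5 degrees per minute.
Time elapsed: 5:30 - 3:30 = 120 minutes
Angular displacement: 120 x 0.5 = 60 degrees

Final answer: 60 degrees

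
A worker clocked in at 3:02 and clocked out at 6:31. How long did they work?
From 3:02 to 6:31:
(6 x 60 + 31) - (3 x 60 + 2) = 391 - 182 = 209 minutes
= 3 hours and 29 minutes

Final answer: 3 hours and 29 minutes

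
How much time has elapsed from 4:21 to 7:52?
From 4:21 to 7:52:
(7 x 60 + 52) - (4 x 60 + 21) = 472 - 261 = 211 minutes
= 3 hours and 31 minutes

Final answer: 3 hours and 31 minutes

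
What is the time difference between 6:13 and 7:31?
From 6:13 to 7:31:
(7 x 60 + 31) - (6 x 60 + 13) = 451 - 373 = 78 minutes
= 1 hour and 18 minutes

Final answer: 1 hour and 18 minutes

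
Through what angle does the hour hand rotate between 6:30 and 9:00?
The hour hand moves 0.5 degrees per minute.
Time elapsed: 9:00 - 6:30 = 150 minutes
Angular displacement: 150 x 0.5 = 75 degrees

Final answer: 75 degrees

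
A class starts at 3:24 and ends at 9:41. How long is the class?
From 3:24 to 9:41:
(9 x 60 + 41) - (3 x 60 + 24) = 581 - 204 = 377 minutes
= 6 hours and 17 minutes

Final answer: 6 hours and 17 minutes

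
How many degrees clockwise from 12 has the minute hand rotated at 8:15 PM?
The minute hand moves 6 degrees per minute.
At 8:15: 15 x 6 = 90 degrees

Final answer: 90 degrees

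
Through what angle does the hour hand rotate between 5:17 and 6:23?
The hour hand moves 0.5 degrees per minute.
Time elapsed: 6:23 - 5:17 = 66 minutes
Angular displacement: 66 x 0.5 = 33 degrees

Final answer: 33 degrees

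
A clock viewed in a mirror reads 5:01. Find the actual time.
Reflection across the vertical (12-6) axis maps a hand at angle A degrees to (360 - A) degrees, which sends a reading of T minutes past 12:00 to (720 - T) minutes past 12:00.
Mirror reads 5:01 = 301 minutes past 12:00.
Actual time: (720 - 301) mod 720 = 419 minutes = 6:59.

Final answer: 6:59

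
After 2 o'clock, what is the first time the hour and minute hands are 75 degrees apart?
At t minutes past 2:00, the hour hand is at 30 x 2 + 0.5t degrees and the minute hand is at 6t degrees.
The smaller angle between them is 75 degrees when |30H - 5.5t| = 75 or |30H - 5.5t| = 285.
With H = 2, solve 30 x 2 - 5.5t = +/- target for each target:
  t = (30 x 2 - 75) / 5.5 = -2.73 (outside (0, 60))
  t = (30 x 2 + 75) / 5.5 = 24.55
  t = (30 x 2 - 285) / 5.5 = -40.91 (outside (0, 60))
  t = (30 x 2 + 285) / 5.5 = 62.73 (outside (0, 60))
Valid solutions in (0, 60): {24.55} minutes.
The first occurrence is t = 24.55 minutes.
The hands form a 75-degree angle at 24.55 minutes past 2:00.

Final answer: 24.55 minutes past 2:00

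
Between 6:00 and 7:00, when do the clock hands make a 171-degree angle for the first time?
At t minutes past 6:00, the hour hand is at 30 x 6 + 0.5t degrees and the minute hand is at 6t degrees.
The smaller angle between them is 171 degrees when |30H - 5.5t| = 171 or |30H - 5.5t| = 189.
With H = 6, solve 30 x 6 - 5.5t = +/- target for each target:
  t = (30 x 6 - 171) / 5.5 = 1.64
  t = (30 x 6 + 171) / 5.5 = 63.82 (outside (0, 60))
  t = (30 x 6 - 189) / 5.5 = -1.64 (outside (0, 60))
  t = (30 x 6 + 189) / 5.5 = 67.09 (outside (0, 60))
Valid solutions in (0, 60): {1.64} minutes.
The first occurrence is t = 1.64 minutes.
The hands form a 171-degree angle at 1.64 minutes past 6:00.

Final answer: 1.64 minutes past 6:00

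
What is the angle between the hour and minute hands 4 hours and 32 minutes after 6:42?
First find the time 4 hours and 32 minutes after 6:42.
Total minutes: 6 x 60 + 42 + 4 x 60 + 32 = 674.
674 mod 720 = 674 minutes = 11:14.
Now compute the angle at 11:14:
Hour hand: 11 x 30 + 14 x 0.5 = 337 degrees
Minute hand: 14 x 6 = 84 degrees
Difference: |337 - 84| = 253 degrees
Smaller angle: 360 - 253 = 107 degrees

Final answer: 107 degrees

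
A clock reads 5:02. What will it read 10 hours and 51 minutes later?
Starting time: 5:02
Adding 51 minutes to 2 minutes: 2 + 51 = 53 minutes
Adding 10 hours: 5 + 10 = 15 - 12 = 3
Final time: 3:53

Final answer: 3:53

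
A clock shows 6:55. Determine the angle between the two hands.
Hour hand position: 6 x 30 + 55 x 0.5 = 207.5 degrees
Minute hand position: 55 x 6 = 330 degrees
Difference: |207.5 - 330| = 122.5 degrees
The angle between the hands is 122.5 degrees

Final answer: 122.5 degrees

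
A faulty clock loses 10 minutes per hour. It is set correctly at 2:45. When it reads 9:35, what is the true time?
For every 60 true minutes, the faulty clock advances 50 minutes, so 1 faulty-clock minute corresponds to 60/50 true minutes.
From 2:45 to 9:35 on the faulty dial is 410 minutes.
True elapsed: 410 x 60/50 = 492 minutes = 8 hours and 12 minutes.
True time: 2:45 + 8 hours and 12 minutes = 10:57.

Final answer: 10:57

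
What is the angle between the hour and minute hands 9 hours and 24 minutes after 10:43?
First find the time 9 hours and 24 minutes after 10:43.
Total minutes: 10 x 60 + 43 + 9 x 60 + 24 = 1207.
1207 mod 720 = 487 minutes = 8:07.
Now compute the angle at 8:07:
Hour hand: 8 x 30 + 7 x 0.5 = 243.5 degrees
Minute hand: 7 x 6 = 42 degrees
Difference: |243.5 - 42| = 201.5 degrees
Smaller angle: 360 - 201.5 = 158.5 degrees

Final answer: 158.5 degrees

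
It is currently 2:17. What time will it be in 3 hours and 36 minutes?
Starting time: 2:17
Adding 36 minutes to 17 minutes: 17 + 36 = 53 minutes
Adding 3 hours: 2 + 3 = 5
Final time: 5:53

Final answer: 5:53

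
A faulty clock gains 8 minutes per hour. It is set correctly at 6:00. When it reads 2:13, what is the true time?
For every 60 true minutes, the faulty clock advances 68 minutes, so 1 faulty-clock minute corresponds to 60/68 true minutes.
From 6:00 to 2:13 on the faulty dial is 493 minutes.
True elapsed: 493 x 60/68 = 435 minutes = 7 hours and 15 minutes.
True time: 6:00 + 7 hours and 15 minutes = 1:15.

Final answer: 1:15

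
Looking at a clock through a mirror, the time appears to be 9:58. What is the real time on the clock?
Reflection across the vertical (12-6) axis maps a hand at angle A degrees to (360 - A) degrees, which sends a reading of T minutes past 12:00 to (720 - T) minutes past 12:00.
Mirror reads 9:58 = 598 minutes past 12:00.
Actual time: (720 - 598) mod 720 = 122 minutes = 2:02.

Final answer: 2:02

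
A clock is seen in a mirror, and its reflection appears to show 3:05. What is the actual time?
Reflection across the vertical (12-6) axis maps a hand at angle A degrees to (360 - A) degrees, which sends a reading of T minutes past 12:00 to (720 - T) minutes past 12:00.
Mirror reads 3:05 = 185 minutes past 12:00.
Actual time: (720 - 185) mod 720 = 535 minutes = 8:55.

Final answer: 8:55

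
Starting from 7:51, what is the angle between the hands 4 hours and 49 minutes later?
First find the time 4 hours and 49 minutes after 7:51.
Total minutes: 7 x 60 + 51 + 4 x 60 + 49 = 760.
760 mod 720 = 40 minutes = 12:40.
Now compute the angle at 12:40:
Hour hand: 0 x 30 + 40 x 0.5 = 20 degrees
Minute hand: 40 x 6 = 240 degrees
Difference: |20 - 240| = 220 degrees
Smaller angle: 360 - 220 = 140 degrees

Final answer: 140 degrees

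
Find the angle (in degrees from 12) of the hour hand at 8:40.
The hour hand moves 30 degrees per hour and 0.5 degrees per minute.
At 8:40: (8) x 30 + 40 x 0.5 = 240 + 20 = 260 degrees

Final answer: 260 degrees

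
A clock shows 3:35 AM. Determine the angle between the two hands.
Hour hand position: 3 x 30 + 35 x 0.5 = 107.5 degrees
Minute hand position: 35 x 6 = 210 degrees
Difference: |107.5 - 210| = 102.5 degrees
The angle between the hands is 102.5 degrees

Final answer: 102.5 degrees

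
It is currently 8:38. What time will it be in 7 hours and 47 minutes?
Starting time: 8:38
Adding 47 minutes to 38 minutes: 38 + 47 = 85 minutes = 1 hour and 25 minutes
Adding 7 hours: 8 + 7 + 1 (carry) = 16 - 12 = 4
Final time: 4:25

Final answer: 4:25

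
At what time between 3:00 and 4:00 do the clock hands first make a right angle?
At t minutes past 3:00, the hour hand is at 30 x 3 + 0.5t degrees and the minute hand is at 6t degrees.
The smaller angle between them is 90 degrees when |30H - 5.5t| = 90 or |30H - 5.5t| = 270.
With H = 3, solve 30 x 3 - 5.5t = +/- target for each target:
  t = (30 x 3 - 90) / 5.5 = 0 (outside (0, 60))
  t = (30 x 3 + 90) / 5.5 = 32.73
  t = (30 x 3 - 270) / 5.5 = -32.73 (outside (0, 60))
  t = (30 x 3 + 270) / 5.5 = 65.45 (outside (0, 60))
Valid solutions in (0, 60): {32.73} minutes.
First occurrence: t = 32.73 minutes.
The hands are at right angles at 32.73 minutes past 3:00.

Final answer: 32.73 minutes past 3:00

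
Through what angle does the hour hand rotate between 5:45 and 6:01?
The hour hand moves 0.5 degrees per minute.
Time elapsed: 6:01 - 5:45 = 16 minutes
Angular displacement: 16 x 0.5 = 8 degrees

Final answer: 8 degrees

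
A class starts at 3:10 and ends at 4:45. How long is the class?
From 3:10 to 4:45:
(4 x 60 + 45) - (3 x 60 + 10) = 285 - 190 = 95 minutes
= 1 hour and 35 minutes

Final answer: 1 hour and 35 minutes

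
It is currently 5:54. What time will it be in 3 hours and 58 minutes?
Starting time: 5:54
Adding 58 minutes to 54 minutes: 54 + 58 = 112 minutes = 1 hour and 52 minutes
Adding 3 hours: 5 + 3 + 1 (carry) = 9
Final time: 9:52

Final answer: 9:52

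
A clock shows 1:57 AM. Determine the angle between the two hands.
Hour hand position: 1 x 30 + 57 x 0.5 = 58.5 degrees
Minute hand position: 57 x 6 = 342 degrees
Difference: |58.5 - 342| = 283.5 degrees
Since 283.5 > 180, the smaller angle is 360 - 283.5 = 76.5 degrees

Final answer: 76.5 degrees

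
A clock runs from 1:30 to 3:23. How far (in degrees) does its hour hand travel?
The hour hand moves 0.5 degrees per minute.
Time elapsed: 3:23 - 1:30 = 113 minutes
Angular displacement: 113 x 0.5 = 56.5 degrees

Final answer: 56.5 degrees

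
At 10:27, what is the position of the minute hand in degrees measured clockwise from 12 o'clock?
The minute hand moves 6 degrees per minute.
At 10:27: 27 x 6 = 162 degrees

Final answer: 162 degrees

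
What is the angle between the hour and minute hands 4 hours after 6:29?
First find the time 4 hours after 6:29.
Total minutes: 6 x 60 + 29 + 4 x 60 + 0 = 629.
629 mod 720 = 629 minutes = 10:29.
Now compute the angle at 10:29:
Hour hand: 10 x 30 + 29 x 0.5 = 314.5 degrees
Minute hand: 29 x 6 = 174 degrees
Difference: |314.5 - 174| = 140.5 degrees
The angle is 140.5 degrees

Final answer: 140.5 degrees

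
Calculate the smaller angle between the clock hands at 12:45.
Hour hand position: 0 x 30 + 45 x 0.5 = 22.5 degrees
Minute hand position: 45 x 6 = 270 degrees
Difference: |22.5 - 270| = 247.5 degrees
Since 247.5 > 180, the smaller angle is 360 - 247.5 = 112.5 degrees

Final answer: 112.5 degrees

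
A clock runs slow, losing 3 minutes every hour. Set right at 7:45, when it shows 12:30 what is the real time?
For every 60 true minutes, the faulty clock advances 57 minutes, so 1 faulty-clock minute corresponds to 60/57 true minutes.
From 7:45 to 12:30 on the faulty dial is 285 minutes.
True elapsed: 285 x 60/57 = 300 minutes = 5 hours.
True time: 7:45 + 5 hours = 12:45.

Final answer: 12:45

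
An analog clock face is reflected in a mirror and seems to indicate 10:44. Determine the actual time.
Reflection across the vertical (12-6) axis maps a hand at angle A degrees to (360 - A) degrees, which sends a reading of T minutes past 12:00 to (720 - T) minutes past 12:00.
Mirror reads 10:44 = 644 minutes past 12:00.
Actual time: (720 - 644) mod 720 = 76 minutes = 1:16.

Final answer: 1:16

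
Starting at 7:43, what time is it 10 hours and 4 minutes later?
Starting time: 7:43
Adding 4 minutes to 43 minutes: 43 + 4 = 47 minutes
Adding 10 hours: 7 + 10 = 17 - 12 = 5
Final time: 5:47

Final answer: 5:47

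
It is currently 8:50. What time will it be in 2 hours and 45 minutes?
Starting time: 8:50
Adding 45 minutes to 50 minutes: 50 + 45 = 95 minutes = 1 hour and 35 minutes
Adding 2 hours: 8 + 2 + 1 (carry) = 11
Final time: 11:35

Final answer: 11:35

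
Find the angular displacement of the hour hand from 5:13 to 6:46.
The hour hand moves 0.5 degrees per minute.
Time elapsed: 6:46 - 5:13 = 93 minutes
Angular displacement: 93 x 0.5 = 46.5 degrees

Final answer: 46.5 degrees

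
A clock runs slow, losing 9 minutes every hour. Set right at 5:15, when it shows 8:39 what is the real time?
For every 60 true minutes, the faulty clock advances 51 minutes, so 1 faulty-clock minute corresponds to 60/51 true minutes.
From 5:15 to 8:39 on the faulty dial is 204 minutes.
True elapsed: 204 x 60/51 = 240 minutes = 4 hours.
True time: 5:15 + 4 hours = 9:15.

Final answer: 9:15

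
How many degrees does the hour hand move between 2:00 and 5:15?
The hour hand moves 0.5 degrees per minute.
Time elapsed: 5:15 - 2:00 = 195 minutes
Angular displacement: 195 x 0.5 = 97.5 degrees

Final answer: 97.5 degrees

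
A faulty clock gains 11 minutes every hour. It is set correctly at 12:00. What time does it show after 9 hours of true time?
For every 60 true minutes, the faulty clock advances 60 + 11 = 71 minutes.
True elapsed: 9 hours = 540 minutes.
Faulty clock advances: 540 x 71/60 = 639 minutes (drift: 99 minutes ahead).
Shown time: 12:00 + 639 minutes = 10:39.

Final answer: 10:39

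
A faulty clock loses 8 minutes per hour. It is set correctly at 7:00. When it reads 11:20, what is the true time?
For every 60 true minutes, the faulty clock advances 52 minutes, so 1 faulty-clock minute corresponds to 60/52 true minutes.
From 7:00 to 11:20 on the faulty dial is 260 minutes.
True elapsed: 260 x 60/52 = 300 minutes = 5 hours.
True time: 7:00 + 5 hours = 12:00.

Final answer: 12:00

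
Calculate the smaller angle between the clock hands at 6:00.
Hour hand position: 6 x 30 + 0 x 0.5 = 180 degrees
Minute hand position: 0 x 6 = 0 degrees
Difference: |180 - 0| = 180 degrees
The angle between the hands is 180 degrees

Final answer: 180 degrees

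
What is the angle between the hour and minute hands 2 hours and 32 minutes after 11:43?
First find the time 2 hours and 32 minutes after 11:43.
Total minutes: 11 x 60 + 43 + 2 x 60 + 32 = 855.
855 mod 720 = 135 minutes = 2:15.
Now compute the angle at 2:15:
Hour hand: 2 x 30 + 15 x 0.5 = 67.5 degrees
Minute hand: 15 x 6 = 90 degrees
Difference: |67.5 - 90| = 22.5 degrees
The angle is 22.5 degrees

Final answer: 22.5 degrees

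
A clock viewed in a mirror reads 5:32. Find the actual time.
Reflection across the vertical (12-6) axis maps a hand at angle A degrees to (360 - A) degrees, which sends a reading of T minutes past 12:00 to (720 - T) minutes past 12:00.
Mirror reads 5:32 = 332 minutes past 12:00.
Actual time: (720 - 332) mod 720 = 388 minutes = 6:28.

Final answer: 6:28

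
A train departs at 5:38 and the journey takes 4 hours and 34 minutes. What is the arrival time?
Starting time: 5:38
Adding 34 minutes to 38 minutes: 38 + 34 = 72 minutes = 1 hour and 12 minutes
Adding 4 hours: 5 + 4 + 1 (carry) = 10
Final time: 10:12

Final answer: 10:12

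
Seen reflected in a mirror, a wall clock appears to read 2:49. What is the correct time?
Reflection across the vertical (12-6) axis maps a hand at angle A degrees to (360 - A) degrees, which sends a reading of T minutes past 12:00 to (720 - T) minutes past 12:00.
Mirror reads 2:49 = 169 minutes past 12:00.
Actual time: (720 - 169) mod 720 = 551 minutes = 9:11.

Final answer: 9:11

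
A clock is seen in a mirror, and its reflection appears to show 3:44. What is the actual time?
Reflection across the vertical (12-6) axis maps a hand at angle A degrees to (360 - A) degrees, which sends a reading of T minutes past 12:00 to (720 - T) minutes past 12:00.
Mirror reads 3:44 = 224 minutes past 12:00.
Actual time: (720 - 224) mod 720 = 496 minutes = 8:16.

Final answer: 8:16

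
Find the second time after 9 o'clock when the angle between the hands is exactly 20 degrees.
At t minutes past 9:00, the hour hand is at 30 x 9 + 0.5t degrees and the minute hand is at 6t degrees.
The smaller angle between them is 20 degrees when |30H - 5.5t| = 20 or |30H - 5.5t| = 340.
With H = 9, solve 30 x 9 - 5.5t = +/- target for each target:
  t = (30 x 9 - 20) / 5.5 = 45.45
  t = (30 x 9 + 20) / 5.5 = 52.73
  t = (30 x 9 - 340) / 5.5 = -12.73 (outside (0, 60))
  t = (30 x 9 + 340) / 5.5 = 110.91 (outside (0, 60))
Valid solutions in (0, 60): {45.45, 52.73} minutes.
The second occurrence is t = 52.73 minutes.
The hands form a 20-degree angle at 52.73 minutes past 9:00.

Final answer: 52.73 minutes past 9:00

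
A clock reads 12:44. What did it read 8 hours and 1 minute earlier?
Starting time: 12:44 = 44 total minutes past 12:00
Subtracting: 8 hours and 1 minute = 481 minutes
44 - 481 = -437 (negative, add 12 hours = 720) = 283 minutes
= 4 hours and 43 minutes past 12:00 = 4:43

Final answer: 4:43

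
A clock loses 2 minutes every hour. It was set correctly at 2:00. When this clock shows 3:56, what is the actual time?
For every 60 true minutes, the faulty clock advances 58 minutes, so 1 faulty-clock minute corresponds to 60/58 true minutes.
From 2:00 to 3:56 on the faulty dial is 116 minutes.
True elapsed: 116 x 60/58 = 120 minutes = 2 hours.
True time: 2:00 + 2 hours = 4:00.

Final answer: 4:00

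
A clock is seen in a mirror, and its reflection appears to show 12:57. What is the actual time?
Reflection across the vertical (12-6) axis maps a hand at angle A degrees to (360 - A) degrees, which sends a reading of T minutes past 12:00 to (720 - T) minutes past 12:00.
Mirror reads 12:57 = 57 minutes past 12:00.
Actual time: (720 - 57) mod 720 = 663 minutes = 11:03.

Final answer: 11:03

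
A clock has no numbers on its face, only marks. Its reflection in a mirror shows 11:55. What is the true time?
Reflection across the vertical (12-6) axis maps a hand at angle A degrees to (360 - A) degrees, which sends a reading of T minutes past 12:00 to (720 - T) minutes past 12:00.
Mirror reads 11:55 = 715 minutes past 12:00.
Actual time: (720 - 715) mod 720 = 5 minutes = 12:05.

Final answer: 12:05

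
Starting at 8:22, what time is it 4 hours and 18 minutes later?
Starting time: 8:22
Adding 18 minutes to 22 minutes: 22 + 18 = 40 minutes
Adding 4 hours: 8 + 4 = 12
Final time: 12:40

Final answer: 12:40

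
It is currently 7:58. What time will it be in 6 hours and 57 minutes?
Starting time: 7:58
Adding 57 minutes to 58 minutes: 58 + 57 = 115 minutes = 1 hour and 55 minutes
Adding 6 hours: 7 + 6 + 1 (carry) = 14 - 12 = 2
Final time: 2:55

Final answer: 2:55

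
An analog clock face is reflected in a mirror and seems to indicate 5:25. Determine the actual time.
Reflection across the vertical (12-6) axis maps a hand at angle A degrees to (360 - A) degrees, which sends a reading of T minutes past 12:00 to (720 - T) minutes past 12:00.
Mirror reads 5:25 = 325 minutes past 12:00.
Actual time: (720 - 325) mod 720 = 395 minutes = 6:35.

Final answer: 6:35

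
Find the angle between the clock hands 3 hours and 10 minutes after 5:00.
First find the time 3 hours and 10 minutes after 5:00.
Total minutes: 5 x 60 + 0 + 3 x 60 + 10 = 490.
490 mod 720 = 490 minutes = 8:10.
Now compute the angle at 8:10:
Hour hand: 8 x 30 + 10 x 0.5 = 245 degrees
Minute hand: 10 x 6 = 60 degrees
Difference: |245 - 60| = 185 degrees
Smaller angle: 360 - 185 = 175 degrees

Final answer: 175 degrees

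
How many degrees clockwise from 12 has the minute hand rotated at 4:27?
The minute hand moves 6 degrees per minute.
At 4:27: 27 x 6 = 162 degrees

Final answer: 162 degrees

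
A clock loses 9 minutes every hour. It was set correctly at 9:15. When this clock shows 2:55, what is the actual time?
For every 60 true minutes, the faulty clock advances 51 minutes, so 1 faulty-clock minute corresponds to 60/51 true minutes.
From 9:15 to 2:55 on the faulty dial is 340 minutes.
True elapsed: 340 x 60/51 = 400 minutes = 6 hours and 40 minutes.
True time: 9:15 + 6 hours and 40 minutes = 3:55.

Final answer: 3:55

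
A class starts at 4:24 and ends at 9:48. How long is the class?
From 4:24 to 9:48:
(9 x 60 + 48) - (4 x 60 + 24) = 588 - 264 = 324 minutes
= 5 hours and 24 minutes

Final answer: 5 hours and 24 minutes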